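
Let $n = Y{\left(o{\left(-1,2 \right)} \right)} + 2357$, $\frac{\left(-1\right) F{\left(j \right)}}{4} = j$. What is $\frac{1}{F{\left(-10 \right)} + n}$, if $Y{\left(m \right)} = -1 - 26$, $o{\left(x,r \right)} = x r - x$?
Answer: $\frac{1}{2370} \approx 0.00042194$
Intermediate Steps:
$o{\left(x,r \right)} = - x + r x$ ($o{\left(x,r \right)} = r x - x = - x + r x$)
$Y{\left(m \right)} = -27$ ($Y{\left(m \right)} = -1 - 26 = -27$)
$F{\left(j \right)} = - 4 j$
$n = 2330$ ($n = -27 + 2357 = 2330$)
$\frac{1}{F{\left(-10 \right)} + n} = \frac{1}{\left(-4\right) \left(-10\right) + 2330} = \frac{1}{40 + 2330} = \frac{1}{2370}$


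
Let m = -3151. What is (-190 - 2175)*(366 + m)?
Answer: 6586525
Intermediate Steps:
(-190 - 2175)*(366 + m) = (-190 - 2175)*(366 - 3151) = -2365*(-2785) = 6586525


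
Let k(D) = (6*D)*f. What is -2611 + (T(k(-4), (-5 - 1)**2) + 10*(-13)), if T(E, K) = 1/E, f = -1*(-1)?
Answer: -65785/24 ≈ -2741.0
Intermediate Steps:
f = 1
k(D) = 6*D (k(D) = (6*D)*1 = 6*D)
-2611 + (T(k(-4), (-5 - 1)**2) + 10*(-13)) = -2611 + (1/(6*(-4)) + 10*(-13)) = -2611 + (1/(-24) - 130) = -2611 + (-1/24 - 130) = -2611 - 3121/24 = -65785/24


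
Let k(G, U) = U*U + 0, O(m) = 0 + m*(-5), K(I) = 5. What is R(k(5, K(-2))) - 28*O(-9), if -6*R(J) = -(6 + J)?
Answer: -7529/6 ≈ -1254.8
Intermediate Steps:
O(m) = -5*m (O(m) = 0 - 5*m = -5*m)
k(G, U) = U**2 (k(G, U) = U**2 + 0 = U**2)
R(J) = 1 + J/6 (R(J) = -(-1)*(6 + J)/6 = -(-6 - J)/6 = 1 + J/6)
R(k(5, K(-2))) - 28*O(-9) = (1 + (1/6)*5**2) - (-140)*(-9) = (1 + (1/6)*25) - 28*45 = (1 + 25/6) - 1260 = 31/6 - 1260 = -7529/6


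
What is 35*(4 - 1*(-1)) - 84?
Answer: 91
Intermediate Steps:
35*(4 - 1*(-1)) - 84 = 35*(4 + 1) - 84 = 35*5 - 84 = 175 - 84 = 91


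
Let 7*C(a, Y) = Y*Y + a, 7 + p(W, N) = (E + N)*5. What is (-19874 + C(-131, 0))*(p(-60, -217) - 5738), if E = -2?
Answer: 952463160/7 ≈ 1.3607e+8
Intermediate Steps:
p(W, N) = -17 + 5*N (p(W, N) = -7 + (-2 + N)*5 = -7 + (-10 + 5*N) = -17 + 5*N)
C(a, Y) = a/7 + Y²/7 (C(a, Y) = (Y*Y + a)/7 = (Y² + a)/7 = (a + Y²)/7 = a/7 + Y²/7)
(-19874 + C(-131, 0))*(p(-60, -217) - 5738) = (-19874 + ((⅐)*(-131) + (⅐)*0²))*((-17 + 5*(-217)) - 5738) = (-19874 + (-131/7 + (⅐)*0))*((-17 - 1085) - 5738) = (-19874 + (-131/7 + 0))*(-1102 - 5738) = (-19874 - 131/7)*(-6840) = -139249/7*(-6840) = 952463160/7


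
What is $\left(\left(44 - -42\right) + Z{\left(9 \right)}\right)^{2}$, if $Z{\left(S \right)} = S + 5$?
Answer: $10000$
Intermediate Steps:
$Z{\left(S \right)} = 5 + S$
$\left(\left(44 - -42\right) + Z{\left(9 \right)}\right)^{2} = \left(\left(44 - -42\right) + \left(5 + 9\right)\right)^{2} = \left(\left(44 + 42\right) + 14\right)^{2} = \left(86 + 14\right)^{2} = 100^{2} = 10000$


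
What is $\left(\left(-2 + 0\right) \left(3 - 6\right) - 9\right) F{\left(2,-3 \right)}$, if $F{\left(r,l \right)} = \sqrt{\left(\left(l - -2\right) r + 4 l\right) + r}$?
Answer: $- 6 i \sqrt{3} \approx - 10.392 i$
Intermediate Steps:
$F{\left(r,l \right)} = \sqrt{r + 4 l + r \left(2 + l\right)}$ ($F{\left(r,l \right)} = \sqrt{\left(\left(l + 2\right) r + 4 l\right) + r} = \sqrt{\left(\left(2 + l\right) r + 4 l\right) + r} = \sqrt{\left(r \left(2 + l\right) + 4 l\right) + r} = \sqrt{\left(4 l + r \left(2 + l\right)\right) + r} = \sqrt{r + 4 l + r \left(2 + l\right)}$)
$\left(\left(-2 + 0\right) \left(3 - 6\right) - 9\right) F{\left(2,-3 \right)} = \left(\left(-2 + 0\right) \left(3 - 6\right) - 9\right) \sqrt{3 \cdot 2 + 4 \left(-3\right) - 6} = \left(\left(-2\right) \left(-3\right) - 9\right) \sqrt{6 - 12 - 6} = \left(6 - 9\right) \sqrt{-12} = - 3 \cdot 2 i \sqrt{3} = - 6 i \sqrt{3}$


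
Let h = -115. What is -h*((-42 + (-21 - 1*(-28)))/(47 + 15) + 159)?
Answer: 1129645/62 ≈ 18220.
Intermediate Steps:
-h*((-42 + (-21 - 1*(-28)))/(47 + 15) + 159) = -(-115)*((-42 + (-21 - 1*(-28)))/(47 + 15) + 159) = -(-115)*((-42 + (-21 + 28))/62 + 159) = -(-115)*((-42 + 7)*(1/62) + 159) = -(-115)*(-35*1/62 + 159) = -(-115)*(-35/62 + 159) = -(-115)*9823/62 = -1*(-1129645/62) = 1129645/62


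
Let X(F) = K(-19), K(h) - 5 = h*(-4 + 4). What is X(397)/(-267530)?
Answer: -1/53506 ≈ -1.8689e-5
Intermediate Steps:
K(h) = 5 (K(h) = 5 + h*(-4 + 4) = 5 + h*0 = 5 + 0 = 5)
X(F) = 5
X(397)/(-267530) = 5/(-267530) = 5*(-1/267530) = -1/53506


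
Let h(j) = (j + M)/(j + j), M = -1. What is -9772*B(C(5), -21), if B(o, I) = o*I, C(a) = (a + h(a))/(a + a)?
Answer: 2770362/25 ≈ 1.1081e+5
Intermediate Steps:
h(j) = (-1 + j)/(2*j) (h(j) = (j - 1)/(j + j) = (-1 + j)/((2*j)) = (-1 + j)*(1/(2*j)) = (-1 + j)/(2*j))
C(a) = (a + (-1 + a)/(2*a))/(2*a) (C(a) = (a + (-1 + a)/(2*a))/(a + a) = (a + (-1 + a)/(2*a))/((2*a)) = (a + (-1 + a)/(2*a))*(1/(2*a)) = (a + (-1 + a)/(2*a))/(2*a))
B(o, I) = I*o
-9772*B(C(5), -21) = -(-205212)*(¼)*(-1 + 5 + 2*5²)/5² = -(-205212)*(¼)*(1/25)*(-1 + 5 + 2*25) = -(-205212)*(¼)*(1/25)*(-1 + 5 + 50) = -(-205212)*(¼)*(1/25)*54 = -(-205212)*27/50 = -9772*(-567/50) = 2770362/25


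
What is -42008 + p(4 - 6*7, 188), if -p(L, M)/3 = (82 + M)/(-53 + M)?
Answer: -42014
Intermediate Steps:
p(L, M) = -3*(82 + M)/(-53 + M)
-42008 + p(4 - 6*7, 188) = -42008 + 3*(-82 - 1*188)/(-53 + 188) = -42008 + 3*(-82 - 188)/135 = -42008 + 3*(1/135)*(-270) = -42008 - 6 = -42014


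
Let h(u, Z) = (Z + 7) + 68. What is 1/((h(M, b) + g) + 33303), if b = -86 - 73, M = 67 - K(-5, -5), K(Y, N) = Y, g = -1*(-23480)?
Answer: 1/56699 ≈ 1.7637e-5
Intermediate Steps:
g = 23480
M = 72 (M = 67 - 1*(-5) = 67 + 5 = 72)
b = -159
h(u, Z) = 75 + Z (h(u, Z) = (7 + Z) + 68 = 75 + Z)
1/((h(M, b) + g) + 33303) = 1/(((75 - 159) + 23480) + 33303) = 1/((-84 + 23480) + 33303) = 1/(23396 + 33303) = 1/56699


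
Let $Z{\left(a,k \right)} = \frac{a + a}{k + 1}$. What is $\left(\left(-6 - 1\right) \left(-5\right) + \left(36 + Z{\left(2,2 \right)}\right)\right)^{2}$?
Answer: $\frac{47089}{9} \approx 5232.1$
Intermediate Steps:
$Z{\left(a,k \right)} = \frac{2 a}{1 + k}$
$\left(\left(-6 - 1\right) \left(-5\right) + \left(36 + Z{\left(2,2 \right)}\right)\right)^{2} = \left(\left(-6 - 1\right) \left(-5\right) + \left(36 + 2 \cdot 2 \frac{1}{1 + 2}\right)\right)^{2} = \left(\left(-7\right) \left(-5\right) + \left(36 + 2 \cdot 2 \cdot \frac{1}{3}\right)\right)^{2} = \left(35 + \left(36 + 2 \cdot 2 \cdot \frac{1}{3}\right)\right)^{2} = \left(35 + \left(36 + \frac{4}{3}\right)\right)^{2} = \left(35 + \frac{112}{3}\right)^{2} = \left(\frac{217}{3}\right)^{2} = \frac{47089}{9}$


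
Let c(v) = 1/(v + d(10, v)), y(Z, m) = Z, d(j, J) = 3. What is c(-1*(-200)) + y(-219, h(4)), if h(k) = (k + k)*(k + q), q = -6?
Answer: -44456/203 ≈ -219.00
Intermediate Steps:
h(k) = 2*k*(-6 + k) (h(k) = (k + k)*(k - 6) = (2*k)*(-6 + k) = 2*k*(-6 + k))
c(v) = 1/(3 + v) (c(v) = 1/(v + 3) = 1/(3 + v))
c(-1*(-200)) + y(-219, h(4)) = 1/(3 - 1*(-200)) - 219 = 1/(3 + 200) - 219 = 1/203 - 219 = -44456/203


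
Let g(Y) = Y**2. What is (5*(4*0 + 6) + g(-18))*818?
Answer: 289572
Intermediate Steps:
(5*(4*0 + 6) + g(-18))*818 = (5*(4*0 + 6) + (-18)**2)*818 = (5*(0 + 6) + 324)*818 = (5*6 + 324)*818 = (30 + 324)*818 = 354*818 = 289572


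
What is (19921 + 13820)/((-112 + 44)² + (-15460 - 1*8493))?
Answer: -11247/6443 ≈ -1.7456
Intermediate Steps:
(19921 + 13820)/((-112 + 44)² + (-15460 - 1*8493)) = 33741/((-68)² + (-15460 - 8493)) = 33741/(4624 - 23953) = 33741/(-19329) = 33741*(-1/19329) = -11247/6443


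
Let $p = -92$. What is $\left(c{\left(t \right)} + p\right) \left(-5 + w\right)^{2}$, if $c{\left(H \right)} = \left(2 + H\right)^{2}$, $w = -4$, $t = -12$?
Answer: $648$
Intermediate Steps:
$\left(c{\left(t \right)} + p\right) \left(-5 + w\right)^{2} = \left(\left(2 - 12\right)^{2} - 92\right) \left(-5 - 4\right)^{2} = \left(\left(-10\right)^{2} - 92\right) \left(-9\right)^{2} = \left(100 - 92\right) 81 = 8 \cdot 81 = 648$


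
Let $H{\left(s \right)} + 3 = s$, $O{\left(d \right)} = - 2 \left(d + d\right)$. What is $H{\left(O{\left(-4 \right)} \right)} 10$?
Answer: $130$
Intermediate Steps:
$O{\left(d \right)} = - 4 d$ ($O{\left(d \right)} = - 2 \cdot 2 d = - 4 d$)
$H{\left(s \right)} = -3 + s$
$H{\left(O{\left(-4 \right)} \right)} 10 = \left(-3 - -16\right) 10 = \left(-3 + 16\right) 10 = 13 \cdot 10 = 130$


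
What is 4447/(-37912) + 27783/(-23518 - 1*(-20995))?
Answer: -354842959/31883992 ≈ -11.129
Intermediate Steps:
4447/(-37912) + 27783/(-23518 - 1*(-20995)) = 4447*(-1/37912) + 27783/(-23518 + 20995) = -4447/37912 + 27783/(-2523) = -4447/37912 + 27783*(-1/2523) = -4447/37912 - 9261/841 = -354842959/31883992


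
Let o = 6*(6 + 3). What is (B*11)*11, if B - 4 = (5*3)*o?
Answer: 98494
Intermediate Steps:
o = 54 (o = 6*9 = 54)
B = 814 (B = 4 + (5*3)*54 = 4 + 15*54 = 4 + 810 = 814)
(B*11)*11 = (814*11)*11 = 8954*11 = 98494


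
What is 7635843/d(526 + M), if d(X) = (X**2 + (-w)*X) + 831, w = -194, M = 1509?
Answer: 848427/504094 ≈ 1.6831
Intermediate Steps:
d(X) = 831 + X**2 + 194*X (d(X) = (X**2 + (-1*(-194))*X) + 831 = (X**2 + 194*X) + 831 = 831 + X**2 + 194*X)
7635843/d(526 + M) = 7635843/(831 + (526 + 1509)**2 + 194*(526 + 1509)) = 7635843/(831 + 2035**2 + 194*2035) = 7635843/(831 + 4141225 + 394790) = 7635843/4536846 = 7635843*(1/4536846) = 848427/504094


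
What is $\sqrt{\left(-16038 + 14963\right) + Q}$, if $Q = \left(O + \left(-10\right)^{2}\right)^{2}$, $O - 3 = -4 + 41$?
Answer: $5 \sqrt{741} \approx 136.11$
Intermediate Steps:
$O = 40$ ($O = 3 + \left(-4 + 41\right) = 3 + 37 = 40$)
$Q = 19600$ ($Q = \left(40 + \left(-10\right)^{2}\right)^{2} = \left(40 + 100\right)^{2} = 140^{2} = 19600$)
$\sqrt{\left(-16038 + 14963\right) + Q} = \sqrt{\left(-16038 + 14963\right) + 19600} = \sqrt{-1075 + 19600} = \sqrt{18525} = 5 \sqrt{741}$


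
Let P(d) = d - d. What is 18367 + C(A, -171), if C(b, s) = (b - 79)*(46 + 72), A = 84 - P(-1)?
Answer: 18957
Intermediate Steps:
P(d) = 0
A = 84 (A = 84 - 1*0 = 84 + 0 = 84)
C(b, s) = -9322 + 118*b (C(b, s) = (-79 + b)*118 = -9322 + 118*b)
18367 + C(A, -171) = 18367 + (-9322 + 118*84) = 18367 + (-9322 + 9912) = 18367 + 590 = 18957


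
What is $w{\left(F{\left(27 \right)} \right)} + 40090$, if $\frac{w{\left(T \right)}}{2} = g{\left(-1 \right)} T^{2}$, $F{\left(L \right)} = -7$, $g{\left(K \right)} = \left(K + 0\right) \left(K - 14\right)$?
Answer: $41560$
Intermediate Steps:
$g{\left(K \right)} = K \left(-14 + K\right)$
$w{\left(T \right)} = 30 T^{2}$ ($w{\left(T \right)} = 2 - (-14 - 1) T^{2} = 2 \left(-1\right) \left(-15\right) T^{2} = 2 \cdot 15 T^{2} = 30 T^{2}$)
$w{\left(F{\left(27 \right)} \right)} + 40090 = 30 \left(-7\right)^{2} + 40090 = 30 \cdot 49 + 40090 = 1470 + 40090 = 41560$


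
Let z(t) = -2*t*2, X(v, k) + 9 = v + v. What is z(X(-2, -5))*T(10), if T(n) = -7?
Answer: -364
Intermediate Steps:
X(v, k) = -9 + 2*v (X(v, k) = -9 + (v + v) = -9 + 2*v)
z(t) = -4*t
z(X(-2, -5))*T(10) = -4*(-9 + 2*(-2))*(-7) = -4*(-9 - 4)*(-7) = -4*(-13)*(-7) = 52*(-7) = -364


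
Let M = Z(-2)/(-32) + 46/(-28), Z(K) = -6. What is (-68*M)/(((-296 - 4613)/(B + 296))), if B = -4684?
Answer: 3039787/34363 ≈ 88.461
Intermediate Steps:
M = -163/112 (M = -6/(-32) + 46/(-28) = -6*(-1/32) + 46*(-1/28) = 3/16 - 23/14 = -163/112 ≈ -1.4554)
(-68*M)/(((-296 - 4613)/(B + 296))) = (-68*(-163/112))/(((-296 - 4613)/(-4684 + 296))) = 2771/(28*((-4909/(-4388)))) = 2771/(28*((-4909*(-1/4388)))) = 2771/(28*(4909/4388)) = (2771/28)*(4388/4909) = 3039787/34363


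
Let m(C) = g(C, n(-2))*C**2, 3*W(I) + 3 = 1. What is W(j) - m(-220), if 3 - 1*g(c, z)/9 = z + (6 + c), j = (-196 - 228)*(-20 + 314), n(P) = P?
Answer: -286189202/3 ≈ -9.5396e+7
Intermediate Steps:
j = -124656 (j = -424*294 = -124656)
g(c, z) = -27 - 9*c - 9*z (g(c, z) = 27 - 9*(z + (6 + c)) = 27 - 9*(6 + c + z) = 27 + (-54 - 9*c - 9*z) = -27 - 9*c - 9*z)
W(I) = -2/3 (W(I) = -1 + (1/3)*1 = -1 + 1/3 = -2/3)
m(C) = C**2*(-9 - 9*C) (m(C) = (-27 - 9*C - 9*(-2))*C**2 = (-27 - 9*C + 18)*C**2 = (-9 - 9*C)*C**2 = C**2*(-9 - 9*C))
W(j) - m(-220) = -2/3 - 9*(-220)**2*(-1 - 1*(-220)) = -2/3 - 9*48400*(-1 + 220) = -2/3 - 9*48400*219 = -2/3 - 1*95396400 = -2/3 - 95396400 = -286189202/3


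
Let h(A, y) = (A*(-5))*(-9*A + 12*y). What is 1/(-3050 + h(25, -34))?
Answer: 1/76075 ≈ 1.3145e-5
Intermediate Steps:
h(A, y) = -5*A*(-9*A + 12*y) (h(A, y) = (-5*A)*(-9*A + 12*y) = -5*A*(-9*A + 12*y))
1/(-3050 + h(25, -34)) = 1/(-3050 + 15*25*(-4*(-34) + 3*25)) = 1/(-3050 + 15*25*(136 + 75)) = 1/(-3050 + 15*25*211) = 1/(-3050 + 79125) = 1/76075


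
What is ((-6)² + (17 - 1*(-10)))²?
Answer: 3969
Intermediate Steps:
((-6)² + (17 - 1*(-10)))² = (36 + (17 + 10))² = (36 + 27)² = 63² = 3969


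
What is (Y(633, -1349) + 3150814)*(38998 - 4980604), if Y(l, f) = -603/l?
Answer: -3285286175234118/211 ≈ -1.5570e+13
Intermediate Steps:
(Y(633, -1349) + 3150814)*(38998 - 4980604) = (-603/633 + 3150814)*(38998 - 4980604) = (-603*1/633 + 3150814)*(-4941606) = (-201/211 + 3150814)*(-4941606) = (664821553/211)*(-4941606) = -3285286175234118/211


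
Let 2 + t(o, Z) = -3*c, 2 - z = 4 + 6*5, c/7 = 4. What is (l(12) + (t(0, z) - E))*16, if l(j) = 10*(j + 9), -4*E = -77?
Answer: 1676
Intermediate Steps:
c = 28 (c = 7*4 = 28)
E = 77/4 (E = -1/4*(-77) = 77/4 ≈ 19.250)
z = -32 (z = 2 - (4 + 6*5) = 2 - (4 + 30) = 2 - 1*34 = 2 - 34 = -32)
t(o, Z) = -86 (t(o, Z) = -2 - 3*28 = -2 - 84 = -86)
l(j) = 90 + 10*j (l(j) = 10*(9 + j) = 90 + 10*j)
(l(12) + (t(0, z) - E))*16 = ((90 + 10*12) + (-86 - 1*77/4))*16 = ((90 + 120) + (-86 - 77/4))*16 = (210 - 421/4)*16 = (419/4)*16 = 1676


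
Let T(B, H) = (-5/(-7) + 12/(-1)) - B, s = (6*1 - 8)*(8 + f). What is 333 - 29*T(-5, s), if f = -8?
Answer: 3607/7 ≈ 515.29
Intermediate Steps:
s = 0 (s = (6*1 - 8)*(8 - 8) = (6 - 8)*0 = -2*0 = 0)
T(B, H) = -79/7 - B (T(B, H) = (-5*(-⅐) + 12*(-1)) - B = (5/7 - 12) - B = -79/7 - B)
333 - 29*T(-5, s) = 333 - 29*(-79/7 - 1*(-5)) = 333 - 29*(-79/7 + 5) = 333 - 29*(-44/7) = 333 + 1276/7 = 3607/7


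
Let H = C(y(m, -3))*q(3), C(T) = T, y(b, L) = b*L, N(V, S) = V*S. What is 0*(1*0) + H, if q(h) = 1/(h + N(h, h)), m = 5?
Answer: -5/4 ≈ -1.2500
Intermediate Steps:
N(V, S) = S*V
y(b, L) = L*b
q(h) = 1/(h + h²) (q(h) = 1/(h + h*h) = 1/(h + h²))
H = -5/4 (H = (-3*5)*(1/(3*(1 + 3))) = -5/4 ≈ -1.2500)
0*(1*0) + H = 0*(1*0) - 5/4 = 0*0 - 5/4 = 0 - 5/4 = -5/4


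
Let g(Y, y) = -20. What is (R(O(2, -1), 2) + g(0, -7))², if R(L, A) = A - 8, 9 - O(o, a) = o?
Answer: 676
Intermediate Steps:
O(o, a) = 9 - o
R(L, A) = -8 + A
(R(O(2, -1), 2) + g(0, -7))² = ((-8 + 2) - 20)² = (-6 - 20)² = (-26)² = 676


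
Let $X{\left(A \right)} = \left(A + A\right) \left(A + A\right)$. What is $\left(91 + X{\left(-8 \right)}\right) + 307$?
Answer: $654$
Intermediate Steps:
$X{\left(A \right)} = 4 A^{2}$ ($X{\left(A \right)} = 2 A 2 A = 4 A^{2}$)
$\left(91 + X{\left(-8 \right)}\right) + 307 = \left(91 + 4 \left(-8\right)^{2}\right) + 307 = \left(91 + 4 \cdot 64\right) + 307 = \left(91 + 256\right) + 307 = 347 + 307 = 654$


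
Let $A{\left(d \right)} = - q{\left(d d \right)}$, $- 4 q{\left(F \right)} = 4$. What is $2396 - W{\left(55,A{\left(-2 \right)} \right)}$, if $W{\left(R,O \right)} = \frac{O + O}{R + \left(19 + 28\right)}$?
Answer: $\frac{122195}{51} \approx 2396.0$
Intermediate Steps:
$q{\left(F \right)} = -1$ ($q{\left(F \right)} = \left(- \frac{1}{4}\right) 4 = -1$)
$A{\left(d \right)} = 1$ ($A{\left(d \right)} = \left(-1\right) \left(-1\right) = 1$)
$W{\left(R,O \right)} = \frac{2 O}{47 + R}$ ($W{\left(R,O \right)} = \frac{2 O}{R + 47} = \frac{2 O}{47 + R}$)
$2396 - W{\left(55,A{\left(-2 \right)} \right)} = 2396 - 2 \cdot 1 \frac{1}{47 + 55} = 2396 - 2 \cdot 1 \cdot \frac{1}{102} = 2396 - \frac{1}{51} = \frac{122195}{51}$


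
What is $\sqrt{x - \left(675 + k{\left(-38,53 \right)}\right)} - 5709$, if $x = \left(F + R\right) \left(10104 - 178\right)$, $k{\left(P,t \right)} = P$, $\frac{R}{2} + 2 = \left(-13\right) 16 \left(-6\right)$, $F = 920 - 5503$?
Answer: $-5709 + i \sqrt{20755903} \approx -5709.0 + 4555.9 i$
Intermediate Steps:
$F = -4583$
$R = 2492$ ($R = -4 + 2 \left(-13\right) 16 \left(-6\right) = -4 + 2 \left(\left(-208\right) \left(-6\right)\right) = -4 + 2 \cdot 1248 = -4 + 2496 = 2492$)
$x = -20755266$ ($x = \left(-4583 + 2492\right) \left(10104 - 178\right) = \left(-2091\right) 9926 = -20755266$)
$\sqrt{x - \left(675 + k{\left(-38,53 \right)}\right)} - 5709 = \sqrt{-20755266 - 637} - 5709 = \sqrt{-20755903} - 5709 = i \sqrt{20755903} - 5709 = -5709 + i \sqrt{20755903}$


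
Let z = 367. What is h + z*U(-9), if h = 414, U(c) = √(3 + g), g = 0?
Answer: 414 + 367*√3 ≈ 1049.7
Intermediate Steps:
U(c) = √3 (U(c) = √(3 + 0) = √3)
h + z*U(-9) = 414 + 367*√3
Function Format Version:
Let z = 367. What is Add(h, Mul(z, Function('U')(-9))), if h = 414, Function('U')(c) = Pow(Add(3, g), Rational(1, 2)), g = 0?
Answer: Add(414, Mul(367, Pow(3, Rational(1, 2)))) ≈ 1049.7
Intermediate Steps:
Function('U')(c) = Pow(3, Rational(1, 2)) (Function('U')(c) = Pow(Add(3, 0), Rational(1, 2)) = Pow(3, Rational(1, 2)))
Add(h, Mul(z, Function('U')(-9))) = Add(414, Mul(367, Pow(3, Rational(1, 2))))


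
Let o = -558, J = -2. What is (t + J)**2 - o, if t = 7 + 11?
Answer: 814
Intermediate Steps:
t = 18
(t + J)**2 - o = (18 - 2)**2 - 1*(-558) = 16**2 + 558 = 256 + 558 = 814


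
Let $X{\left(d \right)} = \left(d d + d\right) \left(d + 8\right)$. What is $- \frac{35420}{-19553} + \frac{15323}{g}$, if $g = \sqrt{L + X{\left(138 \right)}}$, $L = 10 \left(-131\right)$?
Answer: $\frac{35420}{19553} + \frac{15323 \sqrt{2799262}}{2799262} \approx 10.97$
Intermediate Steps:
$L = -1310$
$X{\left(d \right)} = \left(8 + d\right) \left(d + d^{2}\right)$ ($X{\left(d \right)} = \left(d^{2} + d\right) \left(8 + d\right) = \left(d + d^{2}\right) \left(8 + d\right) = \left(8 + d\right) \left(d + d^{2}\right)$)
$g = \sqrt{2799262}$ ($g = \sqrt{-1310 + 138 \left(8 + 138^{2} + 9 \cdot 138\right)} = \sqrt{-1310 + 138 \left(8 + 19044 + 1242\right)} = \sqrt{-1310 + 138 \cdot 20294} = \sqrt{-1310 + 2800572} = \sqrt{2799262} \approx 1673.1$)
$- \frac{35420}{-19553} + \frac{15323}{g} = - \frac{35420}{-19553} + \frac{15323}{\sqrt{2799262}} = \left(-35420\right) \left(- \frac{1}{19553}\right) + 15323 \frac{\sqrt{2799262}}{2799262} = \frac{35420}{19553} + \frac{15323 \sqrt{2799262}}{2799262}$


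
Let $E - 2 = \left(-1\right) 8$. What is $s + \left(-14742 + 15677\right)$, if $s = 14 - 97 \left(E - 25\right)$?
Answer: $3956$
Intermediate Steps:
$E = -6$ ($E = 2 - 8 = -6$)
$s = 3021$ ($s = 14 - 97 \left(-6 - 25\right) = 14 - -3007 = 14 + 3007 = 3021$)
$s + \left(-14742 + 15677\right) = 3021 + \left(-14742 + 15677\right) = 3021 + 935 = 3956$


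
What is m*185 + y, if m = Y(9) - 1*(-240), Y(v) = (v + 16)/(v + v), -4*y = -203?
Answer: 1609477/36 ≈ 44708.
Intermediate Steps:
y = 203/4 (y = -1/4*(-203) = 203/4 ≈ 50.750)
Y(v) = (16 + v)/(2*v) (Y(v) = (16 + v)/((2*v)) = (16 + v)*(1/(2*v)) = (16 + v)/(2*v))
m = 4345/18 (m = (1/2)*(16 + 9)/9 - 1*(-240) = (1/2)*(1/9)*25 + 240 = 25/18 + 240 = 4345/18 ≈ 241.39)
m*185 + y = (4345/18)*185 + 203/4 = 803825/18 + 203/4 = 1609477/36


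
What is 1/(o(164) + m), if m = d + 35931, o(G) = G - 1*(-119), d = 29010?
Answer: 1/65224 ≈ 1.5332e-5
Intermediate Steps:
o(G) = 119 + G (o(G) = G + 119 = 119 + G)
m = 64941 (m = 29010 + 35931 = 64941)
1/(o(164) + m) = 1/((119 + 164) + 64941) = 1/(283 + 64941) = 1/65224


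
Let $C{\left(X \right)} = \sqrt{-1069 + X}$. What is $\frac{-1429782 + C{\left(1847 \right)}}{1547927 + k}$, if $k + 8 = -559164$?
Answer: $- \frac{476594}{329585} + \frac{\sqrt{778}}{988755} \approx -1.446$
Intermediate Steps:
$k = -559172$ ($k = -8 - 559164 = -559172$)
$\frac{-1429782 + C{\left(1847 \right)}}{1547927 + k} = \frac{-1429782 + \sqrt{-1069 + 1847}}{1547927 - 559172} = \frac{-1429782 + \sqrt{778}}{988755} = \left(-1429782 + \sqrt{778}\right) \frac{1}{988755} = - \frac{476594}{329585} + \frac{\sqrt{778}}{988755}$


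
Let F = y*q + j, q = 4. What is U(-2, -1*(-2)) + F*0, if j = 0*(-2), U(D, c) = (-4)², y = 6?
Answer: 16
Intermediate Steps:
U(D, c) = 16
j = 0
F = 24 (F = 6*4 + 0 = 24 + 0 = 24)
U(-2, -1*(-2)) + F*0 = 16 + 24*0 = 16 + 0 = 16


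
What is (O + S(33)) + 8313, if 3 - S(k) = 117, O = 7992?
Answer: 16191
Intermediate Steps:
S(k) = -114 (S(k) = 3 - 1*117 = 3 - 117 = -114)
(O + S(33)) + 8313 = (7992 - 114) + 8313 = 7878 + 8313 = 16191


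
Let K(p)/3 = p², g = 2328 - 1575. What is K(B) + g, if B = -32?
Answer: 3825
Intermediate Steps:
g = 753
K(p) = 3*p²
K(B) + g = 3*(-32)² + 753 = 3*1024 + 753 = 3072 + 753 = 3825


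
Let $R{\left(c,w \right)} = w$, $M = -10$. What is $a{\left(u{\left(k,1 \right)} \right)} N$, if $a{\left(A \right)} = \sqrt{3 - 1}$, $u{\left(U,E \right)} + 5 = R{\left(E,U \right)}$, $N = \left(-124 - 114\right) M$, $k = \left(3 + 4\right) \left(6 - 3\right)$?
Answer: $2380 \sqrt{2} \approx 3365.8$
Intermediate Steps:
$k = 21$ ($k = 7 \cdot 3 = 21$)
$N = 2380$ ($N = \left(-124 - 114\right) \left(-10\right) = \left(-238\right) \left(-10\right) = 2380$)
$u{\left(U,E \right)} = -5 + U$
$a{\left(A \right)} = \sqrt{2}$
$a{\left(u{\left(k,1 \right)} \right)} N = \sqrt{2} \cdot 2380 = 2380 \sqrt{2}$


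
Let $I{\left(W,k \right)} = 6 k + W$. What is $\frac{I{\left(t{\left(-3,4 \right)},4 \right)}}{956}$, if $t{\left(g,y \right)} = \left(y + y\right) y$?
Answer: $\frac{14}{239} \approx 0.058577$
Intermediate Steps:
$t{\left(g,y \right)} = 2 y^{2}$ ($t{\left(g,y \right)} = 2 y y = 2 y^{2}$)
$I{\left(W,k \right)} = W + 6 k$
$\frac{I{\left(t{\left(-3,4 \right)},4 \right)}}{956} = \frac{2 \cdot 4^{2} + 6 \cdot 4}{956} = \frac{2 \cdot 16 + 24}{956} = \frac{32 + 24}{956} = \frac{1}{956} \cdot 56 = \frac{14}{239}$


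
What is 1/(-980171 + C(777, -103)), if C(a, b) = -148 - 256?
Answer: -1/980575 ≈ -1.0198e-6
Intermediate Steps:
C(a, b) = -404
1/(-980171 + C(777, -103)) = 1/(-980171 - 404) = 1/(-980575) = -1/980575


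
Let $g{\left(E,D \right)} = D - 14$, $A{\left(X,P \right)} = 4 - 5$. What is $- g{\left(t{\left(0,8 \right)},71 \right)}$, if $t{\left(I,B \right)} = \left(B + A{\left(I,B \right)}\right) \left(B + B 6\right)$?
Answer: $-57$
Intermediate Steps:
$A{\left(X,P \right)} = -1$
$t{\left(I,B \right)} = 7 B \left(-1 + B\right)$ ($t{\left(I,B \right)} = \left(B - 1\right) \left(B + B 6\right) = \left(-1 + B\right) \left(B + 6 B\right) = \left(-1 + B\right) 7 B = 7 B \left(-1 + B\right)$)
$g{\left(E,D \right)} = -14 + D$
$- g{\left(t{\left(0,8 \right)},71 \right)} = - (-14 + 71) = \left(-1\right) 57 = -57$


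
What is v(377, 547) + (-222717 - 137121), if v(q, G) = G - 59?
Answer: -359350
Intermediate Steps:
v(q, G) = -59 + G
v(377, 547) + (-222717 - 137121) = (-59 + 547) + (-222717 - 137121) = 488 - 359838 = -359350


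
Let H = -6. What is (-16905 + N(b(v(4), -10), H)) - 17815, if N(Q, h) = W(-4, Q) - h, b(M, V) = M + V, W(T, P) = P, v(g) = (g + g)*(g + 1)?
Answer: -34684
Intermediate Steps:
v(g) = 2*g*(1 + g) (v(g) = (2*g)*(1 + g) = 2*g*(1 + g))
N(Q, h) = Q - h
(-16905 + N(b(v(4), -10), H)) - 17815 = (-16905 + ((2*4*(1 + 4) - 10) - 1*(-6))) - 17815 = (-16905 + ((2*4*5 - 10) + 6)) - 17815 = (-16905 + ((40 - 10) + 6)) - 17815 = (-16905 + (30 + 6)) - 17815 = (-16905 + 36) - 17815 = -16869 - 17815 = -34684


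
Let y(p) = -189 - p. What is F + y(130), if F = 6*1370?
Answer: 7901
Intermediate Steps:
F = 8220
F + y(130) = 8220 + (-189 - 1*130) = 8220 + (-189 - 130) = 8220 - 319 = 7901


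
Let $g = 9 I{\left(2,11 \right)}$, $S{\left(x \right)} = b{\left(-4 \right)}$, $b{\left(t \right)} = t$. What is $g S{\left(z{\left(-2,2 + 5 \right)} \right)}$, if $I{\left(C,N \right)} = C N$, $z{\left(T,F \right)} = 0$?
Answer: $-792$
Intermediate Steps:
$S{\left(x \right)} = -4$
$g = 198$ ($g = 9 \cdot 2 \cdot 11 = 9 \cdot 22 = 198$)
$g S{\left(z{\left(-2,2 + 5 \right)} \right)} = 198 \left(-4\right) = -792$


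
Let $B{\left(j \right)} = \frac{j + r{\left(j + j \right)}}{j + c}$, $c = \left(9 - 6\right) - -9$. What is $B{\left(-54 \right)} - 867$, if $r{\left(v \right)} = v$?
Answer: $- \frac{6042}{7} \approx -863.14$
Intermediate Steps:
$c = 12$ ($c = 3 + 9 = 12$)
$B{\left(j \right)} = \frac{3 j}{12 + j}$ ($B{\left(j \right)} = \frac{j + \left(j + j\right)}{j + 12} = \frac{j + 2 j}{12 + j} = \frac{3 j}{12 + j}$)
$B{\left(-54 \right)} - 867 = 3 \left(-54\right) \frac{1}{12 - 54} - 867 = 3 \left(-54\right) \frac{1}{-42} - 867 = 3 \left(-54\right) \left(- \frac{1}{42}\right) - 867 = \frac{27}{7} - 867 = - \frac{6042}{7}$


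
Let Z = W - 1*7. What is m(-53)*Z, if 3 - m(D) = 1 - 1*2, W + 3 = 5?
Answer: -20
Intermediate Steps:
W = 2 (W = -3 + 5 = 2)
Z = -5 (Z = 2 - 1*7 = 2 - 7 = -5)
m(D) = 4 (m(D) = 3 - (1 - 1*2) = 3 - (1 - 2) = 3 - 1*(-1) = 3 + 1 = 4)
m(-53)*Z = 4*(-5) = -20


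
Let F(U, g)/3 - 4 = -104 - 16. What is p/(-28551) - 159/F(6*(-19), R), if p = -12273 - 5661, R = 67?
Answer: 1197849/1103972 ≈ 1.0850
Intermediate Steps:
p = -17934
F(U, g) = -348 (F(U, g) = 12 + 3*(-104 - 16) = 12 + 3*(-120) = 12 - 360 = -348)
p/(-28551) - 159/F(6*(-19), R) = -17934/(-28551) - 159/(-348) = -17934*(-1/28551) - 159*(-1/348) = 5978/9517 + 53/116 = 1197849/1103972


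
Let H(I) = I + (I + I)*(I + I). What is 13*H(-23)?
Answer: 27209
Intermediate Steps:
H(I) = I + 4*I**2 (H(I) = I + (2*I)*(2*I) = I + 4*I**2)
13*H(-23) = 13*(-23*(1 + 4*(-23))) = 13*(-23*(1 - 92)) = 13*(-23*(-91)) = 13*2093 = 27209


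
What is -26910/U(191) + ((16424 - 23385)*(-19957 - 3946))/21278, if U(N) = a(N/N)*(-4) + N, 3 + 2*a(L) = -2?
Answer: 10957184801/1425626 ≈ 7685.9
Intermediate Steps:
a(L) = -5/2 (a(L) = -3/2 + (½)*(-2) = -3/2 - 1 = -5/2)
U(N) = 10 + N (U(N) = -5/2*(-4) + N = 10 + N)
-26910/U(191) + ((16424 - 23385)*(-19957 - 3946))/21278 = -26910/(10 + 191) + ((16424 - 23385)*(-19957 - 3946))/21278 = -26910/201 - 6961*(-23903)*(1/21278) = -26910*1/201 + 166388783*(1/21278) = -8970/67 + 166388783/21278 = 10957184801/1425626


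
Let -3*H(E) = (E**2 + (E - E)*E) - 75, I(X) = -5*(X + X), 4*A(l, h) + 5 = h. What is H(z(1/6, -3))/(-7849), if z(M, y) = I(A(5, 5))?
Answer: -25/7849 ≈ -0.0031851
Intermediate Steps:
A(l, h) = -5/4 + h/4
I(X) = -10*X
z(M, y) = 0 (z(M, y) = -10*(-5/4 + (1/4)*5) = -10*(-5/4 + 5/4) = -10*0 = 0)
H(E) = 25 - E**2/3 (H(E) = -((E**2 + (E - E)*E) - 75)/3 = -((E**2 + 0*E) - 75)/3 = -((E**2 + 0) - 75)/3 = -(E**2 - 75)/3 = -(-75 + E**2)/3 = 25 - E**2/3)
H(z(1/6, -3))/(-7849) = (25 - 1/3*0**2)/(-7849) = (25 - 1/3*0)*(-1/7849) = (25 + 0)*(-1/7849) = 25*(-1/7849) = -25/7849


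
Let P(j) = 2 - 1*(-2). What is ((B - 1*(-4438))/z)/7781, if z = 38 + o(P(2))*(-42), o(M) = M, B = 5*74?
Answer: -2404/505765 ≈ -0.0047532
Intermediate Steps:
P(j) = 4 (P(j) = 2 + 2 = 4)
B = 370
z = -130 (z = 38 + 4*(-42) = 38 - 168 = -130)
((B - 1*(-4438))/z)/7781 = ((370 - 1*(-4438))/(-130))/7781 = ((370 + 4438)*(-1/130))*(1/7781) = (4808*(-1/130))*(1/7781) = -2404/65*1/7781 = -2404/505765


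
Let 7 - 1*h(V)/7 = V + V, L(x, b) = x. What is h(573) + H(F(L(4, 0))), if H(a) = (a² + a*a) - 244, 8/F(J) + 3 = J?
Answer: -8089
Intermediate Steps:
F(J) = 8/(-3 + J)
H(a) = -244 + 2*a² (H(a) = (a² + a²) - 244 = 2*a² - 244 = -244 + 2*a²)
h(V) = 49 - 14*V (h(V) = 49 - 7*(V + V) = 49 - 14*V)
h(573) + H(F(L(4, 0))) = (49 - 14*573) + (-244 + 2*(8/(-3 + 4))²) = (49 - 8022) + (-244 + 2*(8/1)²) = -7973 + (-244 + 2*(8*1)²) = -7973 + (-244 + 2*8²) = -7973 + (-244 + 2*64) = -7973 + (-244 + 128) = -7973 - 116 = -8089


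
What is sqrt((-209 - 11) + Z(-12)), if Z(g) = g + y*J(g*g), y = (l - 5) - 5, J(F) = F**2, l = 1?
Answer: 2*I*sqrt(46714) ≈ 432.27*I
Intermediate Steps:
y = -9 (y = (1 - 5) - 5 = -4 - 5 = -9)
Z(g) = g - 9*g**4
sqrt((-209 - 11) + Z(-12)) = sqrt((-209 - 11) + (-12 - 9*(-12)**4)) = sqrt(-220 + (-12 - 9*20736)) = sqrt(-220 + (-12 - 186624)) = sqrt(-220 - 186636) = sqrt(-186856) = 2*I*sqrt(46714)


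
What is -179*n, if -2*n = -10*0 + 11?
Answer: 1969/2 ≈ 984.50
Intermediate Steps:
n = -11/2 (n = -(-10*0 + 11)/2 = -(0 + 11)/2 = -1/2*11 = -11/2 ≈ -5.5000)
-179*n = -179*(-11/2) = 1969/2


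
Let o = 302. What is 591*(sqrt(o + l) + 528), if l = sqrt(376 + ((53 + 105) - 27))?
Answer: 312048 + 591*sqrt(302 + 13*sqrt(3)) ≈ 3.2269e+5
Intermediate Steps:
l = 13*sqrt(3) (l = sqrt(376 + (158 - 27)) = sqrt(376 + 131) = sqrt(507) = 13*sqrt(3) ≈ 22.517)
591*(sqrt(o + l) + 528) = 591*(sqrt(302 + 13*sqrt(3)) + 528) = 591*(528 + sqrt(302 + 13*sqrt(3))) = 312048 + 591*sqrt(302 + 13*sqrt(3))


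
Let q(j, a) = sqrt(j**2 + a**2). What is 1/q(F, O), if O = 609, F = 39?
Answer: sqrt(41378)/124134 ≈ 0.0016387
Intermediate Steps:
q(j, a) = sqrt(a**2 + j**2)
1/q(F, O) = 1/(sqrt(609**2 + 39**2)) = 1/(sqrt(370881 + 1521)) = 1/(sqrt(372402)) = 1/(3*sqrt(41378)) = sqrt(41378)/124134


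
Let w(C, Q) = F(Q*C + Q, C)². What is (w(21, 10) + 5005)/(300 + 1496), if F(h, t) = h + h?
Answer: 198605/1796 ≈ 110.58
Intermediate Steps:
F(h, t) = 2*h
w(C, Q) = (2*Q + 2*C*Q)² (w(C, Q) = (2*(Q*C + Q))² = (2*(C*Q + Q))² = (2*(Q + C*Q))² = (2*Q + 2*C*Q)²)
(w(21, 10) + 5005)/(300 + 1496) = (4*10²*(1 + 21)² + 5005)/(300 + 1496) = (4*100*22² + 5005)/1796 = (4*100*484 + 5005)*(1/1796) = (193600 + 5005)*(1/1796) = 198605*(1/1796) = 198605/1796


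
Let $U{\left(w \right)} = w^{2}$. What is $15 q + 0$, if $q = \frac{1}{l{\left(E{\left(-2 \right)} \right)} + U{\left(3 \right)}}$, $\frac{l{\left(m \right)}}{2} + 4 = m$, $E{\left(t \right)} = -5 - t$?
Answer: $-3$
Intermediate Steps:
$l{\left(m \right)} = -8 + 2 m$
$q = - \frac{1}{5}$ ($q = \frac{1}{\left(-8 + 2 \left(-5 - -2\right)\right) + 3^{2}} = \frac{1}{\left(-8 + 2 \left(-5 + 2\right)\right) + 9} = \frac{1}{\left(-8 + 2 \left(-3\right)\right) + 9} = \frac{1}{\left(-8 - 6\right) + 9} = \frac{1}{-14 + 9} = \frac{1}{-5} = - \frac{1}{5} \approx -0.2$)
$15 q + 0 = 15 \left(- \frac{1}{5}\right) + 0 = -3 + 0 = -3$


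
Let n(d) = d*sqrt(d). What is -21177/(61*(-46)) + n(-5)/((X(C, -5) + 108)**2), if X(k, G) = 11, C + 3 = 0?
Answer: 21177/2806 - 5*I*sqrt(5)/14161 ≈ 7.547 - 0.00078952*I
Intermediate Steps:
C = -3 (C = -3 + 0 = -3)
n(d) = d**(3/2)
-21177/(61*(-46)) + n(-5)/((X(C, -5) + 108)**2) = -21177/(61*(-46)) + (-5)**(3/2)/((11 + 108)**2) = -21177/(-2806) + (-5*I*sqrt(5))/(119**2) = -21177*(-1/2806) - 5*I*sqrt(5)/14161 = 21177/2806 - 5*I*sqrt(5)*(1/14161) = 21177/2806 - 5*I*sqrt(5)/14161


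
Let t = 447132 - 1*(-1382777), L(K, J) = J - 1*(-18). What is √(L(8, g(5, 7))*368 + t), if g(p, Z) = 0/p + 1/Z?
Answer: √89992693/7 ≈ 1355.2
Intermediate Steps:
g(p, Z) = 1/Z (g(p, Z) = 0 + 1/Z = 1/Z)
L(K, J) = 18 + J (L(K, J) = J + 18 = 18 + J)
t = 1829909 (t = 447132 + 1382777 = 1829909)
√(L(8, g(5, 7))*368 + t) = √((18 + 1/7)*368 + 1829909) = √((18 + ⅐)*368 + 1829909) = √((127/7)*368 + 1829909) = √(46736/7 + 1829909) = √(12856099/7) = √89992693/7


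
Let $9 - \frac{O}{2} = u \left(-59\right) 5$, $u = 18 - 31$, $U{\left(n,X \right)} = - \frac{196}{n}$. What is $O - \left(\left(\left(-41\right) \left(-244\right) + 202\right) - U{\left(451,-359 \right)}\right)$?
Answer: $- \frac{8054154}{451} \approx -17858.0$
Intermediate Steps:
$u = -13$
$O = -7652$ ($O = 18 - 2 \left(-13\right) \left(-59\right) 5 = 18 - 2 \cdot 767 \cdot 5 = 18 - 7670 = -7652$)
$O - \left(\left(\left(-41\right) \left(-244\right) + 202\right) - U{\left(451,-359 \right)}\right) = -7652 - \left(\left(\left(-41\right) \left(-244\right) + 202\right) - - \frac{196}{451}\right) = -7652 - \left(\left(10004 + 202\right) - \left(-196\right) \frac{1}{451}\right) = -7652 - \left(10206 - - \frac{196}{451}\right) = -7652 - \left(10206 + \frac{196}{451}\right) = -7652 - \frac{4603102}{451} = - \frac{8054154}{451}$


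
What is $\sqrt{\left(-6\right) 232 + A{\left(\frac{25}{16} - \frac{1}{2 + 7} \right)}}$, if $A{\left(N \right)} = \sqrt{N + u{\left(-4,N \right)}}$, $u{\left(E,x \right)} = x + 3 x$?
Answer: $\frac{\sqrt{-50112 + 3 \sqrt{1045}}}{6} \approx 37.273 i$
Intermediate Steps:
$u{\left(E,x \right)} = 4 x$
$A{\left(N \right)} = \sqrt{5} \sqrt{N}$ ($A{\left(N \right)} = \sqrt{N + 4 N} = \sqrt{5 N} = \sqrt{5} \sqrt{N}$)
$\sqrt{\left(-6\right) 232 + A{\left(\frac{25}{16} - \frac{1}{2 + 7} \right)}} = \sqrt{\left(-6\right) 232 + \sqrt{5} \sqrt{\frac{25}{16} - \frac{1}{2 + 7}}} = \sqrt{-1392 + \sqrt{5} \sqrt{25 \cdot \frac{1}{16} - \frac{1}{9}}} = \sqrt{-1392 + \sqrt{5} \sqrt{\frac{25}{16} - \frac{1}{9}}} = \sqrt{-1392 + \sqrt{5} \sqrt{\frac{209}{144}}} = \sqrt{-1392 + \sqrt{5} \frac{\sqrt{209}}{12}} = \sqrt{-1392 + \frac{\sqrt{1045}}{12}}$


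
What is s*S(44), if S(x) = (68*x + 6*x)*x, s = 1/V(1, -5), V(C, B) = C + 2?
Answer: 143264/3 ≈ 47755.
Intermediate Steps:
V(C, B) = 2 + C
s = 1/3 (s = 1/(2 + 1) = 1/3 ≈ 0.33333)
S(x) = 74*x**2 (S(x) = (74*x)*x = 74*x**2)
s*S(44) = (74*44**2)/3 = (74*1936)/3 = (1/3)*143264 = 143264/3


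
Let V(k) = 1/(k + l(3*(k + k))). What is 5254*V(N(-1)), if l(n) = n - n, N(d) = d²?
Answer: 5254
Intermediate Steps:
l(n) = 0
V(k) = 1/k (V(k) = 1/(k + 0) = 1/k)
5254*V(N(-1)) = 5254/((-1)²) = 5254/1 = 5254*1 = 5254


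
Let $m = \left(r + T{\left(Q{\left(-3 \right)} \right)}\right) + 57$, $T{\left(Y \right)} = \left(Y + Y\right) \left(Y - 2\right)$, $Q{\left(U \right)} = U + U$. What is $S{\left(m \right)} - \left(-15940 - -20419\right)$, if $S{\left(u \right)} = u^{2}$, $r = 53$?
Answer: $37957$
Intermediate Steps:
$Q{\left(U \right)} = 2 U$
$T{\left(Y \right)} = 2 Y \left(-2 + Y\right)$
$m = 206$ ($m = \left(53 + 2 \cdot 2 \left(-3\right) \left(-2 + 2 \left(-3\right)\right)\right) + 57 = \left(53 + 2 \left(-6\right) \left(-2 - 6\right)\right) + 57 = \left(53 + 2 \left(-6\right) \left(-8\right)\right) + 57 = \left(53 + 96\right) + 57 = 149 + 57 = 206$)
$S{\left(m \right)} - \left(-15940 - -20419\right) = 206^{2} - \left(-15940 - -20419\right) = 42436 - \left(-15940 + 20419\right) = 42436 - 4479 = 37957$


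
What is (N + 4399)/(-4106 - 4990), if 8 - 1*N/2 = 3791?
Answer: 3167/9096 ≈ 0.34818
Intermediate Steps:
N = -7566 (N = 16 - 2*3791 = 16 - 7582 = -7566)
(N + 4399)/(-4106 - 4990) = (-7566 + 4399)/(-4106 - 4990) = -3167/(-9096) = -3167*(-1/9096) = 3167/9096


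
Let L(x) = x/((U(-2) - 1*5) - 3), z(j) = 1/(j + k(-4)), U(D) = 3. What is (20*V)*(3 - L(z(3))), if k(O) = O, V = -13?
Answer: -728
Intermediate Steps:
z(j) = 1/(-4 + j) (z(j) = 1/(j - 4) = 1/(-4 + j))
L(x) = -x/5 (L(x) = x/((3 - 1*5) - 3) = x/((3 - 5) - 3) = x/(-2 - 3) = x/(-5) = -x/5)
(20*V)*(3 - L(z(3))) = (20*(-13))*(3 - (-1)/(5*(-4 + 3))) = -260*(3 - (-1)/(5*(-1))) = -260*(3 - (-1)*(-1)/5) = -260*(3 - 1*⅕) = -260*(3 - ⅕) = -260*14/5 = -728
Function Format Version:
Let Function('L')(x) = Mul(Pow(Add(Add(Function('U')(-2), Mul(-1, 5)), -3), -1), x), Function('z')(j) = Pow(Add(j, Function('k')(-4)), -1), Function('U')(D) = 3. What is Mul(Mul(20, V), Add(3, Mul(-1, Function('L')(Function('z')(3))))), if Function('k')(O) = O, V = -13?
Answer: -728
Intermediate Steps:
Function('z')(j) = Pow(Add(-4, j), -1) (Function('z')(j) = Pow(Add(j, -4), -1) = Pow(Add(-4, j), -1))
Function('L')(x) = Mul(Rational(-1, 5), x) (Function('L')(x) = Mul(Pow(Add(Add(3, Mul(-1, 5)), -3), -1), x) = Mul(Pow(Add(Add(3, -5), -3), -1), x) = Mul(Pow(Add(-2, -3), -1), x) = Mul(Pow(-5, -1), x) = Mul(Rational(-1, 5), x))
Mul(Mul(20, V), Add(3, Mul(-1, Function('L')(Function('z')(3))))) = Mul(Mul(20, -13), Add(3, Mul(-1, Mul(Rational(-1, 5), Pow(Add(-4, 3), -1))))) = Mul(-260, Add(3, Mul(-1, Mul(Rational(-1, 5), Pow(-1, -1))))) = Mul(-260, Add(3, Mul(-1, Mul(Rational(-1, 5), -1)))) = Mul(-260, Add(3, Mul(-1, Rational(1, 5)))) = Mul(-260, Add(3, Rational(-1, 5))) = Mul(-260, Rational(14, 5)) = -728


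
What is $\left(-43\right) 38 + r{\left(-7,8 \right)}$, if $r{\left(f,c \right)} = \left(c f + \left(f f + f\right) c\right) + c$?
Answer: $-1346$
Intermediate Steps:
$r{\left(f,c \right)} = c + c f + c \left(f + f^{2}\right)$ ($r{\left(f,c \right)} = \left(c f + \left(f^{2} + f\right) c\right) + c = \left(c f + \left(f + f^{2}\right) c\right) + c = \left(c f + c \left(f + f^{2}\right)\right) + c = c + c f + c \left(f + f^{2}\right)$)
$\left(-43\right) 38 + r{\left(-7,8 \right)} = \left(-43\right) 38 + 8 \left(1 + \left(-7\right)^{2} + 2 \left(-7\right)\right) = -1634 + 8 \left(1 + 49 - 14\right) = -1634 + 8 \cdot 36 = -1634 + 288 = -1346$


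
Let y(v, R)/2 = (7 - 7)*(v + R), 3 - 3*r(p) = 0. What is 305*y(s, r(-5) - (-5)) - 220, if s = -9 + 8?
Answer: -220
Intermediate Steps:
s = -1
r(p) = 1 (r(p) = 1 - ⅓*0 = 1 + 0 = 1)
y(v, R) = 0 (y(v, R) = 2*((7 - 7)*(v + R)) = 2*(0*(R + v)) = 2*0 = 0)
305*y(s, r(-5) - (-5)) - 220 = 305*0 - 220 = 0 - 220 = -220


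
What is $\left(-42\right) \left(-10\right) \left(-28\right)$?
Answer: $-11760$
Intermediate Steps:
$\left(-42\right) \left(-10\right) \left(-28\right) = 420 \left(-28\right) = -11760$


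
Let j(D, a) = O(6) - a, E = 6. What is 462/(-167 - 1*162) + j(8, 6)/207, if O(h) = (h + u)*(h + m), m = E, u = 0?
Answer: -3520/3243 ≈ -1.0854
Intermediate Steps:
m = 6
O(h) = h*(6 + h) (O(h) = (h + 0)*(h + 6) = h*(6 + h))
j(D, a) = 72 - a (j(D, a) = 6*(6 + 6) - a = 6*12 - a = 72 - a)
462/(-167 - 1*162) + j(8, 6)/207 = 462/(-167 - 1*162) + (72 - 1*6)/207 = 462/(-167 - 162) + (72 - 6)*(1/207) = 462/(-329) + 66*(1/207) = 462*(-1/329) + 22/69 = -66/47 + 22/69 = -3520/3243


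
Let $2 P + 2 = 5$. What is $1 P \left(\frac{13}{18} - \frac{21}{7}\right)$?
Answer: $- \frac{41}{12} \approx -3.4167$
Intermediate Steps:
$P = \frac{3}{2}$ ($P = -1 + \frac{1}{2} \cdot 5 = -1 + \frac{5}{2} = \frac{3}{2} \approx 1.5$)
$1 P \left(\frac{13}{18} - \frac{21}{7}\right) = 1 \cdot \frac{3}{2} \left(\frac{13}{18} - \frac{21}{7}\right) = \frac{3 \left(13 \cdot \frac{1}{18} - 3\right)}{2} = \frac{3 \left(\frac{13}{18} - 3\right)}{2} = \frac{3}{2} \left(- \frac{41}{18}\right) = - \frac{41}{12}$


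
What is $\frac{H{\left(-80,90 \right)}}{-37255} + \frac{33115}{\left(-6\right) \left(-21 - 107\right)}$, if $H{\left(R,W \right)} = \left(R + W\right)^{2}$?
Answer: $\frac{246724505}{5722368} \approx 43.116$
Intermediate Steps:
$\frac{H{\left(-80,90 \right)}}{-37255} + \frac{33115}{\left(-6\right) \left(-21 - 107\right)} = \frac{\left(-80 + 90\right)^{2}}{-37255} + \frac{33115}{\left(-6\right) \left(-21 - 107\right)} = 10^{2} \left(- \frac{1}{37255}\right) + \frac{33115}{\left(-6\right) \left(-128\right)} = 100 \left(- \frac{1}{37255}\right) + \frac{33115}{768} = - \frac{20}{7451} + 33115 \cdot \frac{1}{768} = - \frac{20}{7451} + \frac{33115}{768} = \frac{246724505}{5722368}$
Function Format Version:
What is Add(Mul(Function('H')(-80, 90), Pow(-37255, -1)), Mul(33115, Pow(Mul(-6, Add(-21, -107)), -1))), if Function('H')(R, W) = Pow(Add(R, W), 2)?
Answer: Rational(246724505, 5722368) ≈ 43.116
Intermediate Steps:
Add(Mul(Function('H')(-80, 90), Pow(-37255, -1)), Mul(33115, Pow(Mul(-6, Add(-21, -107)), -1))) = Add(Mul(Pow(Add(-80, 90), 2), Pow(-37255, -1)), Mul(33115, Pow(Mul(-6, Add(-21, -107)), -1))) = Add(Mul(Pow(10, 2), Rational(-1, 37255)), Mul(33115, Pow(Mul(-6, -128), -1))) = Add(Mul(100, Rational(-1, 37255)), Mul(33115, Pow(768, -1))) = Add(Rational(-20, 7451), Mul(33115, Rational(1, 768))) = Add(Rational(-20, 7451), Rational(33115, 768)) = Rational(246724505, 5722368)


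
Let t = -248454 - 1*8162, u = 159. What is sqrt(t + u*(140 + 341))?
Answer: I*sqrt(180137) ≈ 424.43*I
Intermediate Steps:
t = -256616 (t = -248454 - 8162 = -256616)
sqrt(t + u*(140 + 341)) = sqrt(-256616 + 159*(140 + 341)) = sqrt(-256616 + 159*481) = sqrt(-256616 + 76479) = sqrt(-180137) = I*sqrt(180137)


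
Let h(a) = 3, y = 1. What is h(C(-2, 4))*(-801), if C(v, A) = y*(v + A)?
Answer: -2403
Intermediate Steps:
C(v, A) = A + v (C(v, A) = 1*(v + A) = 1*(A + v) = A + v)
h(C(-2, 4))*(-801) = 3*(-801) = -2403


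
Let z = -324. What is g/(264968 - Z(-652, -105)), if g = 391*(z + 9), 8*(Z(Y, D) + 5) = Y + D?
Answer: -328440/706847 ≈ -0.46465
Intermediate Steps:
Z(Y, D) = -5 + D/8 + Y/8 (Z(Y, D) = -5 + (Y + D)/8 = -5 + (D + Y)/8 = -5 + (D/8 + Y/8) = -5 + D/8 + Y/8)
g = -123165 (g = 391*(-324 + 9) = 391*(-315) = -123165)
g/(264968 - Z(-652, -105)) = -123165/(264968 - (-5 + (⅛)*(-105) + (⅛)*(-652))) = -123165/(264968 - (-5 - 105/8 - 163/2)) = -123165/(264968 - 1*(-797/8)) = -123165/(264968 + 797/8) = -123165/2120541/8 = -123165*8/2120541 = -328440/706847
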